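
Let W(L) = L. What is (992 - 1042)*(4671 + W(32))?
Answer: -235150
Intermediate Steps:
(992 - 1042)*(4671 + W(32)) = (992 - 1042)*(4671 + 32) = -50*4703 = -235150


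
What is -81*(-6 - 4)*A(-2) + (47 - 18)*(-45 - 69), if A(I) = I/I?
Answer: -2496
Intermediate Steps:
A(I) = 1
-81*(-6 - 4)*A(-2) + (47 - 18)*(-45 - 69) = -81*(-6 - 4) + (47 - 18)*(-45 - 69) = -(-810) + 29*(-114) = -81*(-10) - 3306 = 810 - 3306 = -2496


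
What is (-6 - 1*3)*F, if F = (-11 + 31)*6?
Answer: -1080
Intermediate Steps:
F = 120 (F = 20*6 = 120)
(-6 - 1*3)*F = (-6 - 1*3)*120 = (-6 - 3)*120 = -9*120 = -1080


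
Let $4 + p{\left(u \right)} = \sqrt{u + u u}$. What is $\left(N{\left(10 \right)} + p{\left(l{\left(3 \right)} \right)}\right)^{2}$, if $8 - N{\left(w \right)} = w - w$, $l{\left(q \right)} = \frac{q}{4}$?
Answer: $\frac{\left(16 + \sqrt{21}\right)^{2}}{16} \approx 26.478$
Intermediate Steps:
$l{\left(q \right)} = \frac{q}{4}$ ($l{\left(q \right)} = q \frac{1}{4} = \frac{q}{4}$)
$N{\left(w \right)} = 8$ ($N{\left(w \right)} = 8 - \left(w - w\right) = 8 - 0 = 8 + 0 = 8$)
$p{\left(u \right)} = -4 + \sqrt{u + u^{2}}$ ($p{\left(u \right)} = -4 + \sqrt{u + u u} = -4 + \sqrt{u + u^{2}}$)
$\left(N{\left(10 \right)} + p{\left(l{\left(3 \right)} \right)}\right)^{2} = \left(8 - \left(4 - \sqrt{\frac{1}{4} \cdot 3 \left(1 + \frac{1}{4} \cdot 3\right)}\right)\right)^{2} = \left(8 - \left(4 - \sqrt{\frac{3 \left(1 + \frac{3}{4}\right)}{4}}\right)\right)^{2} = \left(8 - \left(4 - \sqrt{\frac{3}{4} \cdot \frac{7}{4}}\right)\right)^{2} = \left(8 - \left(4 - \sqrt{\frac{21}{16}}\right)\right)^{2} = \left(8 - \left(4 - \frac{\sqrt{21}}{4}\right)\right)^{2} = \left(4 + \frac{\sqrt{21}}{4}\right)^{2}$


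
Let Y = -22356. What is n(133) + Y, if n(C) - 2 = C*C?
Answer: -4665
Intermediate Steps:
n(C) = 2 + C² (n(C) = 2 + C*C = 2 + C²)
n(133) + Y = (2 + 133²) - 22356 = (2 + 17689) - 22356 = 17691 - 22356 = -4665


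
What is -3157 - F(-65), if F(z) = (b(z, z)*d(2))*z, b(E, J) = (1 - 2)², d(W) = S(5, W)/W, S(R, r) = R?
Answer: -5989/2 ≈ -2994.5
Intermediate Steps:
d(W) = 5/W
b(E, J) = 1 (b(E, J) = (-1)² = 1)
F(z) = 5*z/2 (F(z) = (1*(5/2))*z = 5*z/2)
-3157 - F(-65) = -3157 - 5*(-65)/2 = -3157 - 1*(-325/2) = -3157 + 325/2 = -5989/2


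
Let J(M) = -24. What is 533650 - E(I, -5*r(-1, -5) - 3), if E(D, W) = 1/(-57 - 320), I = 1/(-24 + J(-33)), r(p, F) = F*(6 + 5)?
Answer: 201186051/377 ≈ 5.3365e+5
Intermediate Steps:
r(p, F) = 11*F (r(p, F) = F*11 = 11*F)
I = -1/48 (I = 1/(-24 - 24) = 1/(-48) = -1/48 ≈ -0.020833)
E(D, W) = -1/377 (E(D, W) = 1/(-377) = -1/377)
533650 - E(I, -5*r(-1, -5) - 3) = 533650 - 1*(-1/377) = 533650 + 1/377 = 201186051/377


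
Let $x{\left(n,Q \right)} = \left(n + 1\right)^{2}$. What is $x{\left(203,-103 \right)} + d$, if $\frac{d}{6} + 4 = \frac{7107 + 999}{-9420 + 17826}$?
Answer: $\frac{19426166}{467} \approx 41598.0$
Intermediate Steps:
$d = - \frac{8506}{467}$ ($d = -24 + 6 \frac{7107 + 999}{-9420 + 17826} = -24 + 6 \cdot \frac{8106}{8406} = -24 + 6 \cdot 8106 \cdot \frac{1}{8406} = -24 + 6 \cdot \frac{1351}{1401} = -24 + \frac{2702}{467} = - \frac{8506}{467} \approx -18.214$)
$x{\left(n,Q \right)} = \left(1 + n\right)^{2}$
$x{\left(203,-103 \right)} + d = \left(1 + 203\right)^{2} - \frac{8506}{467} = 204^{2} - \frac{8506}{467} = 41616 - \frac{8506}{467} = \frac{19426166}{467}$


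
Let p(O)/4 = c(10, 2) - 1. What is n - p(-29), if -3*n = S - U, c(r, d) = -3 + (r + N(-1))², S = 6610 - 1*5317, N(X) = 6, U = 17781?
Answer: 4488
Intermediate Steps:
S = 1293 (S = 6610 - 5317 = 1293)
c(r, d) = -3 + (6 + r)² (c(r, d) = -3 + (r + 6)² = -3 + (6 + r)²)
n = 5496 (n = -(1293 - 1*17781)/3 = -(1293 - 17781)/3 = -⅓*(-16488) = 5496)
p(O) = 1008 (p(O) = 4*((-3 + (6 + 10)²) - 1) = 4*((-3 + 16²) - 1) = 4*((-3 + 256) - 1) = 4*(253 - 1) = 4*252 = 1008)
n - p(-29) = 5496 - 1*1008 = 5496 - 1008 = 4488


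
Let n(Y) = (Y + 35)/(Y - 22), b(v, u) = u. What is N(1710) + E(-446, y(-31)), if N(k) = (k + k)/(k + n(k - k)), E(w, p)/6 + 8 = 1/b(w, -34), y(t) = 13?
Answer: -5900607/127789 ≈ -46.175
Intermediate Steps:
n(Y) = (35 + Y)/(-22 + Y)
E(w, p) = -819/17 (E(w, p) = -48 + 6/(-34) = -48 + 6*(-1/34) = -48 - 3/17 = -819/17)
N(k) = 2*k/(-35/22 + k) (N(k) = (k + k)/(k + (35 + (k - k))/(-22 + (k - k))) = (2*k)/(k + (35 + 0)/(-22 + 0)) = (2*k)/(k + 35/(-22)) = (2*k)/(k - 1/22*35) = (2*k)/(k - 35/22) = (2*k)/(-35/22 + k) = 2*k/(-35/22 + k))
N(1710) + E(-446, y(-31)) = 44*1710/(-35 + 22*1710) - 819/17 = 44*1710/(-35 + 37620) - 819/17 = 44*1710/37585 - 819/17 = 44*1710*(1/37585) - 819/17 = 15048/7517 - 819/17 = -5900607/127789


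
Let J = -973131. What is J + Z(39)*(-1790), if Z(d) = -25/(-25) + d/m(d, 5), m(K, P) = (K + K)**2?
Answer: -76044733/78 ≈ -9.7493e+5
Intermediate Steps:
m(K, P) = 4*K**2 (m(K, P) = (2*K)**2 = 4*K**2)
Z(d) = 1 + 1/(4*d) (Z(d) = -25/(-25) + d/((4*d**2)) = -25*(-1/25) + d*(1/(4*d**2)) = 1 + 1/(4*d))
J + Z(39)*(-1790) = -973131 + ((1/4 + 39)/39)*(-1790) = -973131 + ((1/39)*(157/4))*(-1790) = -973131 + (157/156)*(-1790) = -973131 - 140515/78 = -76044733/78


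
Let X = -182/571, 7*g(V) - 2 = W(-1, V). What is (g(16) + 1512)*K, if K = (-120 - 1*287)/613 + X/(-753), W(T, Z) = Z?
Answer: -618037847250/614990411 ≈ -1005.0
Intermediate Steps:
g(V) = 2/7 + V/7
X = -182/571 (X = -182*1/571 = -182/571 ≈ -0.31874)
K = -174883375/263567319 (K = (-120 - 1*287)/613 - 182/571/(-753) = (-120 - 287)*(1/613) - 182/571*(-1/753) = -407*1/613 + 182/429963 = -407/613 + 182/429963 = -174883375/263567319 ≈ -0.66352)
(g(16) + 1512)*K = ((2/7 + (⅐)*16) + 1512)*(-174883375/263567319) = ((2/7 + 16/7) + 1512)*(-174883375/263567319) = (18/7 + 1512)*(-174883375/263567319) = (10602/7)*(-174883375/263567319) = -618037847250/614990411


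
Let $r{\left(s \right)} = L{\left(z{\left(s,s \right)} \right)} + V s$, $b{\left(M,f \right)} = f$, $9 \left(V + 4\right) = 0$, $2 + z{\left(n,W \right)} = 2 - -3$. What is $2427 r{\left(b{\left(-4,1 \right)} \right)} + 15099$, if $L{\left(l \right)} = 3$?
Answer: $12672$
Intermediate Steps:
$z{\left(n,W \right)} = 3$ ($z{\left(n,W \right)} = -2 + \left(2 - -3\right) = -2 + \left(2 + 3\right) = -2 + 5 = 3$)
$V = -4$ ($V = -4 + \frac{1}{9} \cdot 0 = -4 + 0 = -4$)
$r{\left(s \right)} = 3 - 4 s$
$2427 r{\left(b{\left(-4,1 \right)} \right)} + 15099 = 2427 \left(3 - 4\right) + 15099 = 2427 \left(-1\right) + 15099 = -2427 + 15099 = 12672$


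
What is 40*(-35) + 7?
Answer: -1393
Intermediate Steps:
40*(-35) + 7 = -1400 + 7 = -1393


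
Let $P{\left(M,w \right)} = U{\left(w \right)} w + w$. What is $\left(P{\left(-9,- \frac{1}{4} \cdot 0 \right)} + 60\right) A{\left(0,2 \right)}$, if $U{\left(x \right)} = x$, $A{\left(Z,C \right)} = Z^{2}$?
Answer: $0$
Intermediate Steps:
$P{\left(M,w \right)} = w + w^{2}$ ($P{\left(M,w \right)} = w w + w = w^{2} + w = w + w^{2}$)
$\left(P{\left(-9,- \frac{1}{4} \cdot 0 \right)} + 60\right) A{\left(0,2 \right)} = \left(- \frac{1}{4} \cdot 0 \left(1 + - \frac{1}{4} \cdot 0\right) + 60\right) 0^{2} = \left(\left(-1\right) \frac{1}{4} \cdot 0 \left(1 + \left(-1\right) \frac{1}{4} \cdot 0\right) + 60\right) 0 = \left(\left(- \frac{1}{4}\right) 0 \left(1 - 0\right) + 60\right) 0 = \left(0 \left(1 + 0\right) + 60\right) 0 = \left(0 \cdot 1 + 60\right) 0 = \left(0 + 60\right) 0 = 60 \cdot 0 = 0$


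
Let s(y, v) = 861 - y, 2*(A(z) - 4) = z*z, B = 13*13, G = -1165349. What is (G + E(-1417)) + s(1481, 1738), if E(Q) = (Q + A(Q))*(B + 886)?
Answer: 2113009527/2 ≈ 1.0565e+9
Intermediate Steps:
B = 169
A(z) = 4 + z²/2 (A(z) = 4 + (z*z)/2 = 4 + z²/2)
E(Q) = 4220 + 1055*Q + 1055*Q²/2 (E(Q) = (Q + (4 + Q²/2))*(169 + 886) = (4 + Q + Q²/2)*1055 = 4220 + 1055*Q + 1055*Q²/2)
(G + E(-1417)) + s(1481, 1738) = (-1165349 + (4220 + 1055*(-1417) + (1055/2)*(-1417)²)) + (861 - 1*1481) = (-1165349 + (4220 - 1494935 + (1055/2)*2007889)) + (861 - 1481) = (-1165349 + (4220 - 1494935 + 2118322895/2)) - 620 = (-1165349 + 2115341465/2) - 620 = 2113010767/2 - 620 = 2113009527/2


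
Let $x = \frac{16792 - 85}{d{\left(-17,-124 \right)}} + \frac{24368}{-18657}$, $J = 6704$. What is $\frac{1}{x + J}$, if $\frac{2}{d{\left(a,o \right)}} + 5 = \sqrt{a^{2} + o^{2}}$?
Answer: $\frac{4882194264195}{152027515413236011004} + \frac{5815433523843 \sqrt{15665}}{760137577066180055020} \approx 9.8965 \cdot 10^{-7}$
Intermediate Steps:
$d{\left(a,o \right)} = \frac{2}{-5 + \sqrt{a^{2} + o^{2}}}$
$x = - \frac{1558561231}{37314} + \frac{16707 \sqrt{15665}}{2}$ ($x = \frac{16792 - 85}{2 \frac{1}{-5 + \sqrt{\left(-17\right)^{2} + \left(-124\right)^{2}}}} + \frac{24368}{-18657} = \frac{16707}{2 \frac{1}{-5 + \sqrt{289 + 15376}}} + 24368 \left(- \frac{1}{18657}\right) = \frac{16707}{2 \frac{1}{-5 + \sqrt{15665}}} - \frac{24368}{18657} = 16707 \left(- \frac{5}{2} + \frac{\sqrt{15665}}{2}\right) - \frac{24368}{18657} = \left(- \frac{83535}{2} + \frac{16707 \sqrt{15665}}{2}\right) - \frac{24368}{18657} = - \frac{1558561231}{37314} + \frac{16707 \sqrt{15665}}{2} \approx 1.0038 \cdot 10^{6}$)
$\frac{1}{x + J} = \frac{1}{\left(- \frac{1558561231}{37314} + \frac{16707 \sqrt{15665}}{2}\right) + 6704} = \frac{1}{- \frac{1308408175}{37314} + \frac{16707 \sqrt{15665}}{2}}$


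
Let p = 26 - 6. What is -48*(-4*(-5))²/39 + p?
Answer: -6140/13 ≈ -472.31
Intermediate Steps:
p = 20
-48*(-4*(-5))²/39 + p = -48*(-4*(-5))²/39 + 20 = -48*20²/39 + 20 = -19200/39 + 20 = -48*400/39 + 20 = -6400/13 + 20 = -6140/13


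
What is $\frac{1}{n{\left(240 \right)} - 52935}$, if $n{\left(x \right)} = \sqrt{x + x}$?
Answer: $- \frac{3529}{186807583} - \frac{4 \sqrt{30}}{2802113745} \approx -1.8899 \cdot 10^{-5}$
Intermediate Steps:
$n{\left(x \right)} = \sqrt{2} \sqrt{x}$ ($n{\left(x \right)} = \sqrt{2 x} = \sqrt{2} \sqrt{x}$)
$\frac{1}{n{\left(240 \right)} - 52935} = \frac{1}{\sqrt{2} \sqrt{240} - 52935} = \frac{1}{\sqrt{2} \cdot 4 \sqrt{15} - 52935} = \frac{1}{4 \sqrt{30} - 52935} = \frac{1}{-52935 + 4 \sqrt{30}}$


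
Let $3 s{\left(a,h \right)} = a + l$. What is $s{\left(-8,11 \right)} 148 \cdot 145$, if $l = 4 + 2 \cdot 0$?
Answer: $- \frac{85840}{3} \approx -28613.0$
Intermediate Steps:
$l = 4$ ($l = 4 + 0 = 4$)
$s{\left(a,h \right)} = \frac{4}{3} + \frac{a}{3}$ ($s{\left(a,h \right)} = \frac{a + 4}{3} = \frac{4 + a}{3} = \frac{4}{3} + \frac{a}{3}$)
$s{\left(-8,11 \right)} 148 \cdot 145 = \left(\frac{4}{3} + \frac{1}{3} \left(-8\right)\right) 148 \cdot 145 = \left(\frac{4}{3} - \frac{8}{3}\right) 148 \cdot 145 = \left(- \frac{4}{3}\right) 148 \cdot 145 = \left(- \frac{592}{3}\right) 145 = - \frac{85840}{3}$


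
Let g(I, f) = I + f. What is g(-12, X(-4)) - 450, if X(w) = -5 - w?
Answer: -463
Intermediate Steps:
g(-12, X(-4)) - 450 = (-12 + (-5 - 1*(-4))) - 450 = (-12 + (-5 + 4)) - 450 = (-12 - 1) - 450 = -13 - 450 = -463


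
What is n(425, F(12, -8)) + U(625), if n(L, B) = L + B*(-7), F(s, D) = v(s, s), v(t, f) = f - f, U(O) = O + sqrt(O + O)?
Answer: 1050 + 25*sqrt(2) ≈ 1085.4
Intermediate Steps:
U(O) = O + sqrt(2)*sqrt(O) (U(O) = O + sqrt(2*O) = O + sqrt(2)*sqrt(O))
v(t, f) = 0
F(s, D) = 0
n(L, B) = L - 7*B
n(425, F(12, -8)) + U(625) = (425 - 7*0) + (625 + sqrt(2)*sqrt(625)) = (425 + 0) + (625 + sqrt(2)*25) = 425 + (625 + 25*sqrt(2)) = 1050 + 25*sqrt(2)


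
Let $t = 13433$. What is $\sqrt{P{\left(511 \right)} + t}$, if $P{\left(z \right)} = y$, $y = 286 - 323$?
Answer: $2 \sqrt{3349} \approx 115.74$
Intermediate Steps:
$y = -37$ ($y = 286 - 323 = -37$)
$P{\left(z \right)} = -37$
$\sqrt{P{\left(511 \right)} + t} = \sqrt{-37 + 13433} = \sqrt{13396} = 2 \sqrt{3349}$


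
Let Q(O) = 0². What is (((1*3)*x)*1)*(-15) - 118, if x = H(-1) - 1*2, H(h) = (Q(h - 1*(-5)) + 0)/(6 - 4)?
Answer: -28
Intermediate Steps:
Q(O) = 0
H(h) = 0 (H(h) = (0 + 0)/(6 - 4) = 0/2 = 0*(½) = 0)
x = -2 (x = 0 - 1*2 = 0 - 2 = -2)
(((1*3)*x)*1)*(-15) - 118 = (((1*3)*(-2))*1)*(-15) - 118 = ((3*(-2))*1)*(-15) - 118 = -6*1*(-15) - 118 = -6*(-15) - 118 = 90 - 118 = -28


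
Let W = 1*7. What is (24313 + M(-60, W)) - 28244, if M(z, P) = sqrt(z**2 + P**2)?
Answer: -3931 + sqrt(3649) ≈ -3870.6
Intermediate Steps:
W = 7
M(z, P) = sqrt(P**2 + z**2)
(24313 + M(-60, W)) - 28244 = (24313 + sqrt(7**2 + (-60)**2)) - 28244 = (24313 + sqrt(49 + 3600)) - 28244 = (24313 + sqrt(3649)) - 28244 = -3931 + sqrt(3649)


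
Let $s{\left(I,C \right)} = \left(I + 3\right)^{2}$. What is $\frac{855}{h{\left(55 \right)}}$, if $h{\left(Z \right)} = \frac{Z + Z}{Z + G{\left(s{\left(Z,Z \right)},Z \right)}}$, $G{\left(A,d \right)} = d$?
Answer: $855$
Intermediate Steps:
$s{\left(I,C \right)} = \left(3 + I\right)^{2}$
$h{\left(Z \right)} = 1$ ($h{\left(Z \right)} = \frac{Z + Z}{Z + Z} = \frac{2 Z}{2 Z} = 2 Z \frac{1}{2 Z} = 1$)
$\frac{855}{h{\left(55 \right)}} = \frac{855}{1} = 855 \cdot 1 = 855$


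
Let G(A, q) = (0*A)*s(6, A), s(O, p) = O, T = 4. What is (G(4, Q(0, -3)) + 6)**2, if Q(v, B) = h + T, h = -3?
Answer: 36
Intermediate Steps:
Q(v, B) = 1 (Q(v, B) = -3 + 4 = 1)
G(A, q) = 0 (G(A, q) = (0*A)*6 = 0*6 = 0)
(G(4, Q(0, -3)) + 6)**2 = (0 + 6)**2 = 6**2 = 36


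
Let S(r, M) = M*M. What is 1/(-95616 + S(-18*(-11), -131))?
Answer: -1/78455 ≈ -1.2746e-5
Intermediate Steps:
S(r, M) = M**2
1/(-95616 + S(-18*(-11), -131)) = 1/(-95616 + (-131)**2) = 1/(-95616 + 17161) = 1/(-78455) = -1/78455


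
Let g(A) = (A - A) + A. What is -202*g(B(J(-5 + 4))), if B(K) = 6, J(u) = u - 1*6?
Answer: -1212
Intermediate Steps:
J(u) = -6 + u (J(u) = u - 6 = -6 + u)
g(A) = A (g(A) = 0 + A = A)
-202*g(B(J(-5 + 4))) = -202*6 = -1212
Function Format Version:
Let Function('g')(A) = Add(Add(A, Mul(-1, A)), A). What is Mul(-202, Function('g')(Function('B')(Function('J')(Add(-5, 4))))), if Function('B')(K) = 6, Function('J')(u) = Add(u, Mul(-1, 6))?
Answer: -1212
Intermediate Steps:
Function('J')(u) = Add(-6, u) (Function('J')(u) = Add(u, -6) = Add(-6, u))
Function('g')(A) = A (Function('g')(A) = Add(0, A) = A)
Mul(-202, Function('g')(Function('B')(Function('J')(Add(-5, 4))))) = Mul(-202, 6) = -1212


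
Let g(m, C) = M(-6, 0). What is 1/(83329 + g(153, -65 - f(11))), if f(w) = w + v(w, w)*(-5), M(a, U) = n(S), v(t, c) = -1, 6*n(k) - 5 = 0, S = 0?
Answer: 6/499979 ≈ 1.2000e-5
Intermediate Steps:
n(k) = 5/6 (n(k) = 5/6 + (1/6)*0 = 5/6 + 0 = 5/6)
M(a, U) = 5/6
f(w) = 5 + w (f(w) = w - 1*(-5) = w + 5 = 5 + w)
g(m, C) = 5/6
1/(83329 + g(153, -65 - f(11))) = 1/(83329 + 5/6) = 1/(499979/6) = 6/499979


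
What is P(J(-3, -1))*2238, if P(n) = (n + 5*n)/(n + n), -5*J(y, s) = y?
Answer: 6714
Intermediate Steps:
J(y, s) = -y/5
P(n) = 3 (P(n) = (6*n)/((2*n)) = (6*n)*(1/(2*n)) = 3)
P(J(-3, -1))*2238 = 3*2238 = 6714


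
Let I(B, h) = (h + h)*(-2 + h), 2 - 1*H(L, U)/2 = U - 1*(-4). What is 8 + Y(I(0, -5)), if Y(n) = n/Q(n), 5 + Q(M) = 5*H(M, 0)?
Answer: 26/5 ≈ 5.2000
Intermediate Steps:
H(L, U) = -4 - 2*U (H(L, U) = 4 - 2*(U - 1*(-4)) = 4 - 2*(U + 4) = 4 - 2*(4 + U) = 4 + (-8 - 2*U) = -4 - 2*U)
I(B, h) = 2*h*(-2 + h) (I(B, h) = (2*h)*(-2 + h) = 2*h*(-2 + h))
Q(M) = -25 (Q(M) = -5 + 5*(-4 - 2*0) = -5 + 5*(-4 + 0) = -5 + 5*(-4) = -5 - 20 = -25)
Y(n) = -n/25 (Y(n) = n/(-25) = n*(-1/25) = -n/25)
8 + Y(I(0, -5)) = 8 - 2*(-5)*(-2 - 5)/25 = 8 - 2*(-5)*(-7)/25 = 8 - 1/25*70 = 8 - 14/5 = 26/5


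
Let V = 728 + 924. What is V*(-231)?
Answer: -381612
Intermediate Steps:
V = 1652
V*(-231) = 1652*(-231) = -381612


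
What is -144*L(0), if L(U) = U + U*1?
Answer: 0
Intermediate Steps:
L(U) = 2*U (L(U) = U + U = 2*U)
-144*L(0) = -288*0 = -144*0 = 0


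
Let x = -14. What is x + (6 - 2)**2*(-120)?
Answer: -1934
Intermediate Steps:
x + (6 - 2)**2*(-120) = -14 + (6 - 2)**2*(-120) = -14 + 4**2*(-120) = -14 + 16*(-120) = -14 - 1920 = -1934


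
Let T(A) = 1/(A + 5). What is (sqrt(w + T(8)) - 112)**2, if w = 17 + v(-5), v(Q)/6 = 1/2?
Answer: 163333/13 - 672*sqrt(377)/13 ≈ 11560.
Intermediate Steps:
v(Q) = 3 (v(Q) = 6*(1/2) = 3)
w = 20 (w = 17 + 3 = 20)
T(A) = 1/(5 + A)
(sqrt(w + T(8)) - 112)**2 = (sqrt(20 + 1/(5 + 8)) - 112)**2 = (sqrt(20 + 1/13) - 112)**2 = (sqrt(261/13) - 112)**2 = (3*sqrt(377)/13 - 112)**2 = (-112 + 3*sqrt(377)/13)**2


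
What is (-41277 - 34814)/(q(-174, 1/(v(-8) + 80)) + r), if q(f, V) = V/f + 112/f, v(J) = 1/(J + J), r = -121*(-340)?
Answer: -8466873843/4577699588 ≈ -1.8496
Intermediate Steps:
r = 41140
v(J) = 1/(2*J)
q(f, V) = 112/f + V/f
(-41277 - 34814)/(q(-174, 1/(v(-8) + 80)) + r) = (-41277 - 34814)/((112 + 1/((½)/(-8) + 80))/(-174) + 41140) = -76091/(-(112 + 1/((½)*(-⅛) + 80))/174 + 41140) = -76091/(-(112 + 1/(-1/16 + 80))/174 + 41140) = -76091/(-(112 + 1/(1279/16))/174 + 41140) = -76091/(-(112 + 16/1279)/174 + 41140) = -76091/(-1/174*143264/1279 + 41140) = -76091/(-71632/111273 + 41140) = -76091/4577699588/111273 = -76091*111273/4577699588 = -8466873843/4577699588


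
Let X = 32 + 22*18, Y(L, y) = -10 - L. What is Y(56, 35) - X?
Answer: -494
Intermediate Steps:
X = 428 (X = 32 + 396 = 428)
Y(56, 35) - X = (-10 - 1*56) - 1*428 = (-10 - 56) - 428 = -66 - 428 = -494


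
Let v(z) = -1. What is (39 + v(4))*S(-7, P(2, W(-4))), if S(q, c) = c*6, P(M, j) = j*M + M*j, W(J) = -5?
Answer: -4560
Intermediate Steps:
P(M, j) = 2*M*j (P(M, j) = M*j + M*j = 2*M*j)
S(q, c) = 6*c
(39 + v(4))*S(-7, P(2, W(-4))) = (39 - 1)*(6*(2*2*(-5))) = 38*(6*(-20)) = 38*(-120) = -4560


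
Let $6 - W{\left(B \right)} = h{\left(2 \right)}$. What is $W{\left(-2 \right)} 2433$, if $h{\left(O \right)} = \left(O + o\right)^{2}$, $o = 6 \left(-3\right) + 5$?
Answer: $-279795$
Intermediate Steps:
$o = -13$ ($o = -18 + 5 = -13$)
$h{\left(O \right)} = \left(-13 + O\right)^{2}$ ($h{\left(O \right)} = \left(O - 13\right)^{2} = \left(-13 + O\right)^{2}$)
$W{\left(B \right)} = -115$ ($W{\left(B \right)} = 6 - \left(-13 + 2\right)^{2} = 6 - \left(-11\right)^{2} = 6 - 121 = -115$)
$W{\left(-2 \right)} 2433 = \left(-115\right) 2433 = -279795$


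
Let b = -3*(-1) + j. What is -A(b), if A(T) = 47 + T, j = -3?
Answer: -47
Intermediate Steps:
b = 0 (b = -3*(-1) - 3 = 3 - 3 = 0)
-A(b) = -(47 + 0) = -1*47 = -47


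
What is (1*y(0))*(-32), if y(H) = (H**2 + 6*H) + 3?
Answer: -96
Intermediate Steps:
y(H) = 3 + H**2 + 6*H
(1*y(0))*(-32) = (1*(3 + 0**2 + 6*0))*(-32) = (1*(3 + 0 + 0))*(-32) = (1*3)*(-32) = 3*(-32) = -96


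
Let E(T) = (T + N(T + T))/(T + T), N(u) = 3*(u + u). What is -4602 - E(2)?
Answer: -9217/2 ≈ -4608.5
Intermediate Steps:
N(u) = 6*u (N(u) = 3*(2*u) = 6*u)
E(T) = 13/2 (E(T) = (T + 6*(T + T))/(T + T) = (T + 6*(2*T))/((2*T)) = (T + 12*T)*(1/(2*T)) = (13*T)*(1/(2*T)) = 13/2)
-4602 - E(2) = -4602 - 1*13/2 = -4602 - 13/2 = -9217/2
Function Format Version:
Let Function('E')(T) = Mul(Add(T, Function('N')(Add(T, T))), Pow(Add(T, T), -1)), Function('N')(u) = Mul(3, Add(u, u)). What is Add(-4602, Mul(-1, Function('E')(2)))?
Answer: Rational(-9217, 2) ≈ -4608.5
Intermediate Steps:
Function('N')(u) = Mul(6, u) (Function('N')(u) = Mul(3, Mul(2, u)) = Mul(6, u))
Function('E')(T) = Rational(13, 2) (Function('E')(T) = Mul(Add(T, Mul(6, Add(T, T))), Pow(Add(T, T), -1)) = Mul(Add(T, Mul(6, Mul(2, T))), Pow(Mul(2, T), -1)) = Mul(Add(T, Mul(12, T)), Mul(Rational(1, 2), Pow(T, -1))) = Mul(Mul(13, T), Mul(Rational(1, 2), Pow(T, -1))) = Rational(13, 2))
Add(-4602, Mul(-1, Function('E')(2))) = Add(-4602, Mul(-1, Rational(13, 2))) = Add(-4602, Rational(-13, 2)) = Rational(-9217, 2)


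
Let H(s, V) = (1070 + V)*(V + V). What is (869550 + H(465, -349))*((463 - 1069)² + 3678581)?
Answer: 1481950400564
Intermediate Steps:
H(s, V) = 2*V*(1070 + V) (H(s, V) = (1070 + V)*(2*V) = 2*V*(1070 + V))
(869550 + H(465, -349))*((463 - 1069)² + 3678581) = (869550 + 2*(-349)*(1070 - 349))*((463 - 1069)² + 3678581) = (869550 + 2*(-349)*721)*((-606)² + 3678581) = (869550 - 503258)*(367236 + 3678581) = 366292*4045817 = 1481950400564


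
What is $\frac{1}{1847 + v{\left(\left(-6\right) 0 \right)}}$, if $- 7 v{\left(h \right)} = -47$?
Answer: $\frac{7}{12976} \approx 0.00053946$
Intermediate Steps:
$v{\left(h \right)} = \frac{47}{7}$ ($v{\left(h \right)} = \left(- \frac{1}{7}\right) \left(-47\right) = \frac{47}{7}$)
$\frac{1}{1847 + v{\left(\left(-6\right) 0 \right)}} = \frac{1}{1847 + \frac{47}{7}} = \frac{1}{\frac{12976}{7}} = \frac{7}{12976}$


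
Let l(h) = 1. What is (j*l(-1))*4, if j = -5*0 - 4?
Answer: -16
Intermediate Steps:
j = -4 (j = 0 - 4 = -4)
(j*l(-1))*4 = -4*1*4 = -4*4 = -16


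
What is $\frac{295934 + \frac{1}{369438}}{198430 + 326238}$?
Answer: $\frac{109329265093}{193832296584} \approx 0.56404$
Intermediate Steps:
$\frac{295934 + \frac{1}{369438}}{198430 + 326238} = \frac{295934 + \frac{1}{369438}}{524668} = \frac{109329265093}{369438} \cdot \frac{1}{524668} = \frac{109329265093}{193832296584}$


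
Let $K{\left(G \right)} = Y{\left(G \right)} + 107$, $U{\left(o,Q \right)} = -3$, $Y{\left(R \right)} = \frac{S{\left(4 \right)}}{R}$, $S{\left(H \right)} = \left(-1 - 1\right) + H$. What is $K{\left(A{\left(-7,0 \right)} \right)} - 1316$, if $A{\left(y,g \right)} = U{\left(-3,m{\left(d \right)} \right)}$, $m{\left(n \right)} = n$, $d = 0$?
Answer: $- \frac{3629}{3} \approx -1209.7$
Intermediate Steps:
$S{\left(H \right)} = -2 + H$
$Y{\left(R \right)} = \frac{2}{R}$ ($Y{\left(R \right)} = \frac{-2 + 4}{R} = \frac{2}{R}$)
$A{\left(y,g \right)} = -3$
$K{\left(G \right)} = 107 + \frac{2}{G}$ ($K{\left(G \right)} = \frac{2}{G} + 107 = 107 + \frac{2}{G}$)
$K{\left(A{\left(-7,0 \right)} \right)} - 1316 = \left(107 + \frac{2}{-3}\right) - 1316 = \left(107 + 2 \left(- \frac{1}{3}\right)\right) - 1316 = \left(107 - \frac{2}{3}\right) - 1316 = \frac{319}{3} - 1316 = - \frac{3629}{3}$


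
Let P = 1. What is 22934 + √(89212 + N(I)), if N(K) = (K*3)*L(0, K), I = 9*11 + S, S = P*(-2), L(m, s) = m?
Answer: 22934 + 2*√22303 ≈ 23233.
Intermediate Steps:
S = -2 (S = 1*(-2) = -2)
I = 97 (I = 9*11 - 2 = 99 - 2 = 97)
N(K) = 0 (N(K) = (K*3)*0 = (3*K)*0 = 0)
22934 + √(89212 + N(I)) = 22934 + √(89212 + 0) = 22934 + √89212 = 22934 + 2*√22303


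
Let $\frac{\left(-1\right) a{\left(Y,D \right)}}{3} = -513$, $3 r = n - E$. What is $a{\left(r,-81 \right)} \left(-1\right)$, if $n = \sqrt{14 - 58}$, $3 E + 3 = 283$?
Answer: $-1539$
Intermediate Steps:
$E = \frac{280}{3}$ ($E = -1 + \frac{1}{3} \cdot 283 = -1 + \frac{283}{3} = \frac{280}{3} \approx 93.333$)
$n = 2 i \sqrt{11}$ ($n = \sqrt{-44} = 2 i \sqrt{11} \approx 6.6332 i$)
$r = - \frac{280}{9} + \frac{2 i \sqrt{11}}{3}$ ($r = \frac{2 i \sqrt{11} - \frac{280}{3}}{3} = \frac{- \frac{280}{3} + 2 i \sqrt{11}}{3} = - \frac{280}{9} + \frac{2 i \sqrt{11}}{3} \approx -31.111 + 2.2111 i$)
$a{\left(Y,D \right)} = 1539$ ($a{\left(Y,D \right)} = \left(-3\right) \left(-513\right) = 1539$)
$a{\left(r,-81 \right)} \left(-1\right) = 1539 \left(-1\right) = -1539$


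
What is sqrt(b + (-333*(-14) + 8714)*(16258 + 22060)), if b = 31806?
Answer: sqrt(512573374) ≈ 22640.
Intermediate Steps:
sqrt(b + (-333*(-14) + 8714)*(16258 + 22060)) = sqrt(31806 + (-333*(-14) + 8714)*(16258 + 22060)) = sqrt(31806 + (4662 + 8714)*38318) = sqrt(31806 + 13376*38318) = sqrt(31806 + 512541568) = sqrt(512573374)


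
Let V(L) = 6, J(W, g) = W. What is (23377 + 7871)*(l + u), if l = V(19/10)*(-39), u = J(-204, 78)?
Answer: -13686624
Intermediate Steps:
u = -204
l = -234 (l = 6*(-39) = -234)
(23377 + 7871)*(l + u) = (23377 + 7871)*(-234 - 204) = 31248*(-438) = -13686624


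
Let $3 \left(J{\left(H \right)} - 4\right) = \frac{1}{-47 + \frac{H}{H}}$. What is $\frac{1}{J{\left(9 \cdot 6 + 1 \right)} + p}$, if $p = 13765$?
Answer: $\frac{138}{1900121} \approx 7.2627 \cdot 10^{-5}$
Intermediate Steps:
$J{\left(H \right)} = \frac{551}{138}$ ($J{\left(H \right)} = 4 + \frac{1}{3 \left(-47 + \frac{H}{H}\right)} = 4 + \frac{1}{3 \left(-47 + 1\right)} = 4 + \frac{1}{3 \left(-46\right)} = 4 + \frac{1}{3} \left(- \frac{1}{46}\right) = 4 - \frac{1}{138} = \frac{551}{138}$)
$\frac{1}{J{\left(9 \cdot 6 + 1 \right)} + p} = \frac{1}{\frac{551}{138} + 13765} = \frac{1}{\frac{1900121}{138}} = \frac{138}{1900121}$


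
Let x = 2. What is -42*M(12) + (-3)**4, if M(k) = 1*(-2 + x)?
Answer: 81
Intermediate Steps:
M(k) = 0 (M(k) = 1*(-2 + 2) = 1*0 = 0)
-42*M(12) + (-3)**4 = -42*0 + (-3)**4 = 0 + 81 = 81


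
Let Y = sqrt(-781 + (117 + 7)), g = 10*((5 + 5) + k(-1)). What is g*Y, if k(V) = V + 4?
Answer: 390*I*sqrt(73) ≈ 3332.2*I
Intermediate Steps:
k(V) = 4 + V
g = 130 (g = 10*((5 + 5) + (4 - 1)) = 10*(10 + 3) = 10*13 = 130)
Y = 3*I*sqrt(73) (Y = sqrt(-781 + 124) = sqrt(-657) = 3*I*sqrt(73) ≈ 25.632*I)
g*Y = 130*(3*I*sqrt(73)) = 390*I*sqrt(73)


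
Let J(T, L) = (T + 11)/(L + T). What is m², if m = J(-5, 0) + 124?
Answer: 376996/25 ≈ 15080.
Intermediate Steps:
J(T, L) = (11 + T)/(L + T)
m = 614/5 (m = (11 - 5)/(0 - 5) + 124 = 6/(-5) + 124 = -⅕*6 + 124 = -6/5 + 124 = 614/5 ≈ 122.80)
m² = (614/5)² = 376996/25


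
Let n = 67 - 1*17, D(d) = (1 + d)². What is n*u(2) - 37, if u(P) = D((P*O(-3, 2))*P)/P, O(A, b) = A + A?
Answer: 13188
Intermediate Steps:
O(A, b) = 2*A
n = 50 (n = 67 - 17 = 50)
u(P) = (1 - 6*P²)²/P (u(P) = (1 + (P*(2*(-3)))*P)²/P = (1 + (P*(-6))*P)²/P = (1 + (-6*P)*P)²/P = (1 - 6*P²)²/P)
n*u(2) - 37 = 50*((-1 + 6*2²)²/2) - 37 = 50*((-1 + 6*4)²/2) - 37 = 50*((-1 + 24)²/2) - 37 = 50*((½)*23²) - 37 = 50*((½)*529) - 37 = 50*(529/2) - 37 = 13225 - 37 = 13188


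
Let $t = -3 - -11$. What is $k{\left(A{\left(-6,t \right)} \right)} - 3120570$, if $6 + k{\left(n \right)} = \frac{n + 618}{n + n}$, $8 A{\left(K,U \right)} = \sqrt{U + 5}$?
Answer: $- \frac{6241151}{2} + \frac{2472 \sqrt{13}}{13} \approx -3.1199 \cdot 10^{6}$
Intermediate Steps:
$t = 8$ ($t = -3 + 11 = 8$)
$A{\left(K,U \right)} = \frac{\sqrt{5 + U}}{8}$ ($A{\left(K,U \right)} = \frac{\sqrt{U + 5}}{8} = \frac{\sqrt{5 + U}}{8}$)
$k{\left(n \right)} = -6 + \frac{618 + n}{2 n}$ ($k{\left(n \right)} = -6 + \frac{n + 618}{n + n} = -6 + \frac{618 + n}{2 n}$)
$k{\left(A{\left(-6,t \right)} \right)} - 3120570 = \left(- \frac{11}{2} + \frac{309}{\frac{1}{8} \sqrt{5 + 8}}\right) - 3120570 = \left(- \frac{11}{2} + \frac{309}{\frac{1}{8} \sqrt{13}}\right) - 3120570 = \left(- \frac{11}{2} + 309 \frac{8 \sqrt{13}}{13}\right) - 3120570 = \left(- \frac{11}{2} + \frac{2472 \sqrt{13}}{13}\right) - 3120570 = - \frac{6241151}{2} + \frac{2472 \sqrt{13}}{13}$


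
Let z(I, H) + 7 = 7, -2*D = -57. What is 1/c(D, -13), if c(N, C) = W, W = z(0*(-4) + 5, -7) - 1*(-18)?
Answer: 1/18 ≈ 0.055556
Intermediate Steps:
D = 57/2 (D = -½*(-57) = 57/2 ≈ 28.500)
z(I, H) = 0 (z(I, H) = -7 + 7 = 0)
W = 18 (W = 0 - 1*(-18) = 0 + 18 = 18)
c(N, C) = 18
1/c(D, -13) = 1/18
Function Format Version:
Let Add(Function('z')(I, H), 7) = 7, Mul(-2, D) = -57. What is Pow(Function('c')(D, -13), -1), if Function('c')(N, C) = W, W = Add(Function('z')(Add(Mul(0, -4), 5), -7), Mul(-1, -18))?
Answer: Rational(1, 18) ≈ 0.055556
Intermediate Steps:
D = Rational(57, 2) (D = Mul(Rational(-1, 2), -57) = Rational(57, 2) ≈ 28.500)
Function('z')(I, H) = 0 (Function('z')(I, H) = Add(-7, 7) = 0)
W = 18 (W = Add(0, Mul(-1, -18)) = Add(0, 18) = 18)
Function('c')(N, C) = 18
Pow(Function('c')(D, -13), -1) = Pow(18, -1) = Rational(1, 18)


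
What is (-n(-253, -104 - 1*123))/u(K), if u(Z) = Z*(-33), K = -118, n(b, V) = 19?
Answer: -19/3894 ≈ -0.0048793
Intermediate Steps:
u(Z) = -33*Z
(-n(-253, -104 - 1*123))/u(K) = (-1*19)/((-33*(-118))) = -19/3894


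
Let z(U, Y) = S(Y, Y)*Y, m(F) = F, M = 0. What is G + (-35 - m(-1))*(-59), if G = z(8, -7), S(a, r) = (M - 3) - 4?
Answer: 2055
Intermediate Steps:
S(a, r) = -7 (S(a, r) = (0 - 3) - 4 = -3 - 4 = -7)
z(U, Y) = -7*Y
G = 49 (G = -7*(-7) = 49)
G + (-35 - m(-1))*(-59) = 49 + (-35 - 1*(-1))*(-59) = 49 + (-35 + 1)*(-59) = 49 - 34*(-59) = 49 + 2006 = 2055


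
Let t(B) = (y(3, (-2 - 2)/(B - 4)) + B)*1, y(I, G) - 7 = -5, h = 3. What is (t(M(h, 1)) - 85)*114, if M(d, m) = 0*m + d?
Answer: -9120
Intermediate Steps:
y(I, G) = 2 (y(I, G) = 7 - 5 = 2)
M(d, m) = d (M(d, m) = 0 + d = d)
t(B) = 2 + B (t(B) = (2 + B)*1 = 2 + B)
(t(M(h, 1)) - 85)*114 = ((2 + 3) - 85)*114 = (5 - 85)*114 = -80*114 = -9120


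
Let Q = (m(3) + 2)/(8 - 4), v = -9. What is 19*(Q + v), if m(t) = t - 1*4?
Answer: -665/4 ≈ -166.25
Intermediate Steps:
m(t) = -4 + t (m(t) = t - 4 = -4 + t)
Q = 1/4 (Q = ((-4 + 3) + 2)/(8 - 4) = (-1 + 2)/4 = 1*(1/4) = 1/4 ≈ 0.25000)
19*(Q + v) = 19*(1/4 - 9) = 19*(-35/4) = -665/4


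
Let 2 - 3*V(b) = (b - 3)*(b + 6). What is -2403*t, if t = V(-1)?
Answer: -17622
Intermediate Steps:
V(b) = 2/3 - (-3 + b)*(6 + b)/3 (V(b) = 2/3 - (b - 3)*(b + 6)/3 = 2/3 - (-3 + b)*(6 + b)/3)
t = 22/3 (t = 20/3 - 1*(-1) - 1/3*(-1)**2 = 20/3 + 1 - 1/3*1 = 20/3 + 1 - 1/3 = 22/3 ≈ 7.3333)
-2403*t = -2403*22/3 = -17622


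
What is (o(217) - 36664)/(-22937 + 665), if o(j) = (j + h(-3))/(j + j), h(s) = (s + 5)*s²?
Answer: 15911941/9666048 ≈ 1.6462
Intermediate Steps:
h(s) = s²*(5 + s) (h(s) = (5 + s)*s² = s²*(5 + s))
o(j) = (18 + j)/(2*j) (o(j) = (j + (-3)²*(5 - 3))/(j + j) = (j + 9*2)/((2*j)) = (j + 18)*(1/(2*j)) = (18 + j)*(1/(2*j)) = (18 + j)/(2*j))
(o(217) - 36664)/(-22937 + 665) = ((½)*(18 + 217)/217 - 36664)/(-22937 + 665) = ((½)*(1/217)*235 - 36664)/(-22272) = (235/434 - 36664)*(-1/22272) = -15911941/434*(-1/22272) = 15911941/9666048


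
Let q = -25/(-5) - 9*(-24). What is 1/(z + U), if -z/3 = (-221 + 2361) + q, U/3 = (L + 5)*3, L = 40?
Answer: -1/6678 ≈ -0.00014975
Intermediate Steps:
q = 221 (q = -25*(-⅕) + 216 = 5 + 216 = 221)
U = 405 (U = 3*((40 + 5)*3) = 3*(45*3) = 3*135 = 405)
z = -7083 (z = -3*((-221 + 2361) + 221) = -3*(2140 + 221) = -3*2361 = -7083)
1/(z + U) = 1/(-7083 + 405) = 1/(-6678) = -1/6678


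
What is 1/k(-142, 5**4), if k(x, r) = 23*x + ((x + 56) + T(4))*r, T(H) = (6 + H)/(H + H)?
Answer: -4/224939 ≈ -1.7783e-5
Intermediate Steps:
T(H) = (6 + H)/(2*H) (T(H) = (6 + H)/((2*H)) = (6 + H)*(1/(2*H)) = (6 + H)/(2*H))
k(x, r) = 23*x + r*(229/4 + x) (k(x, r) = 23*x + ((x + 56) + (1/2)*(6 + 4)/4)*r = 23*x + ((56 + x) + (1/2)*(1/4)*10)*r = 23*x + ((56 + x) + 5/4)*r = 23*x + (229/4 + x)*r = 23*x + r*(229/4 + x))
1/k(-142, 5**4) = 1/(23*(-142) + (229/4)*5**4 + 5**4*(-142)) = 1/(-3266 + (229/4)*625 + 625*(-142)) = 1/(-3266 + 143125/4 - 88750) = 1/(-224939/4) = -4/224939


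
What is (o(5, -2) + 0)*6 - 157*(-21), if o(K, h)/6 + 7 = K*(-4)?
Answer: 2325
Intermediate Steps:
o(K, h) = -42 - 24*K (o(K, h) = -42 + 6*(K*(-4)) = -42 + 6*(-4*K) = -42 - 24*K)
(o(5, -2) + 0)*6 - 157*(-21) = ((-42 - 24*5) + 0)*6 - 157*(-21) = ((-42 - 120) + 0)*6 + 3297 = (-162 + 0)*6 + 3297 = -162*6 + 3297 = -972 + 3297 = 2325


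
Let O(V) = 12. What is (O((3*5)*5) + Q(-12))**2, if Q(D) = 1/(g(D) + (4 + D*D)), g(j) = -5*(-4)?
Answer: 4068289/28224 ≈ 144.14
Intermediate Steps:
g(j) = 20
Q(D) = 1/(24 + D**2) (Q(D) = 1/(20 + (4 + D*D)) = 1/(20 + (4 + D**2)) = 1/(24 + D**2))
(O((3*5)*5) + Q(-12))**2 = (12 + 1/(24 + (-12)**2))**2 = (12 + 1/(24 + 144))**2 = (12 + 1/168)**2 = (2017/168)**2 = 4068289/28224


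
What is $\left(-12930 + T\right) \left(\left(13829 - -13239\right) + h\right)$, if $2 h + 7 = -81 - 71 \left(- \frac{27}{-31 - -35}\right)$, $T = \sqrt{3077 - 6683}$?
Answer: $- \frac{1410074685}{4} + \frac{218109 i \sqrt{3606}}{8} \approx -3.5252 \cdot 10^{8} + 1.6372 \cdot 10^{6} i$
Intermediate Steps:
$T = i \sqrt{3606}$ ($T = \sqrt{-3606} = i \sqrt{3606} \approx 60.05 i$)
$h = \frac{1565}{8}$ ($h = - \frac{7}{2} + \frac{-81 - 71 \left(- \frac{27}{-31 - -35}\right)}{2} = - \frac{7}{2} + \frac{-81 - 71 \left(- \frac{27}{-31 + 35}\right)}{2} = - \frac{7}{2} + \frac{-81 - 71 \left(- \frac{27}{4}\right)}{2} = - \frac{7}{2} + \frac{-81 - 71 \left(\left(-27\right) \frac{1}{4}\right)}{2} = - \frac{7}{2} + \frac{-81 - - \frac{1917}{4}}{2} = - \frac{7}{2} + \frac{-81 + \frac{1917}{4}}{2} = - \frac{7}{2} + \frac{1}{2} \cdot \frac{1593}{4} = - \frac{7}{2} + \frac{1593}{8} = \frac{1565}{8} \approx 195.63$)
$\left(-12930 + T\right) \left(\left(13829 - -13239\right) + h\right) = \left(-12930 + i \sqrt{3606}\right) \left(\left(13829 - -13239\right) + \frac{1565}{8}\right) = \left(-12930 + i \sqrt{3606}\right) \left(\left(13829 + 13239\right) + \frac{1565}{8}\right) = \left(-12930 + i \sqrt{3606}\right) \left(27068 + \frac{1565}{8}\right) = \left(-12930 + i \sqrt{3606}\right) \frac{218109}{8} = - \frac{1410074685}{4} + \frac{218109 i \sqrt{3606}}{8}$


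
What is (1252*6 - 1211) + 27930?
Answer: 34231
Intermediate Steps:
(1252*6 - 1211) + 27930 = (7512 - 1211) + 27930 = 6301 + 27930 = 34231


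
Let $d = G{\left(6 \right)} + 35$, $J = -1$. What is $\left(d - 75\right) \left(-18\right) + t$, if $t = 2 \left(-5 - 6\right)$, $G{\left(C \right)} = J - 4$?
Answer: $788$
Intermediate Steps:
$G{\left(C \right)} = -5$ ($G{\left(C \right)} = -1 - 4 = -5$)
$d = 30$ ($d = -5 + 35 = 30$)
$t = -22$ ($t = 2 \left(-11\right) = -22$)
$\left(d - 75\right) \left(-18\right) + t = \left(30 - 75\right) \left(-18\right) - 22 = \left(-45\right) \left(-18\right) - 22 = 810 - 22 = 788$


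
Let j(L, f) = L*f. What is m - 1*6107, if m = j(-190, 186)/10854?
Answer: -11053453/1809 ≈ -6110.3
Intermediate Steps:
m = -5890/1809 (m = -190*186/10854 = -35340*1/10854 = -5890/1809 ≈ -3.2559)
m - 1*6107 = -5890/1809 - 1*6107 = -5890/1809 - 6107 = -11053453/1809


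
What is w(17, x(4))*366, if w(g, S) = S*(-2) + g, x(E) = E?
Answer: 3294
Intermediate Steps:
w(g, S) = g - 2*S (w(g, S) = -2*S + g = g - 2*S)
w(17, x(4))*366 = (17 - 2*4)*366 = (17 - 8)*366 = 9*366 = 3294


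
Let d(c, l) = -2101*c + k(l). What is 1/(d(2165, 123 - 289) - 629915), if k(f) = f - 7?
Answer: -1/5178753 ≈ -1.9310e-7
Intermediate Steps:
k(f) = -7 + f
d(c, l) = -7 + l - 2101*c (d(c, l) = -2101*c + (-7 + l) = -7 + l - 2101*c)
1/(d(2165, 123 - 289) - 629915) = 1/((-7 + (123 - 289) - 2101*2165) - 629915) = 1/((-7 - 166 - 4548665) - 629915) = 1/(-4548838 - 629915) = 1/(-5178753) = -1/5178753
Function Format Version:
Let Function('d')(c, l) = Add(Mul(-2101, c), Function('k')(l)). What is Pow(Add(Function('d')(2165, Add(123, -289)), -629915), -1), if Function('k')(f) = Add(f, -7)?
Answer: Rational(-1, 5178753) ≈ -1.9310e-7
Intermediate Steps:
Function('k')(f) = Add(-7, f)
Function('d')(c, l) = Add(-7, l, Mul(-2101, c)) (Function('d')(c, l) = Add(Mul(-2101, c), Add(-7, l)) = Add(-7, l, Mul(-2101, c)))
Pow(Add(Function('d')(2165, Add(123, -289)), -629915), -1) = Pow(Add(Add(-7, Add(123, -289), Mul(-2101, 2165)), -629915), -1) = Pow(Add(Add(-7, -166, -4548665), -629915), -1) = Pow(Add(-4548838, -629915), -1) = Pow(-5178753, -1) = Rational(-1, 5178753)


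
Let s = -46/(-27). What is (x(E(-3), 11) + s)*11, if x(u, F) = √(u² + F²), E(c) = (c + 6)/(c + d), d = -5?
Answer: 506/27 + 11*√7753/8 ≈ 139.81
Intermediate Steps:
E(c) = (6 + c)/(-5 + c) (E(c) = (c + 6)/(c - 5) = (6 + c)/(-5 + c))
x(u, F) = √(F² + u²)
s = 46/27 (s = -46*(-1/27) = 46/27 ≈ 1.7037)
(x(E(-3), 11) + s)*11 = (√(11² + ((6 - 3)/(-5 - 3))²) + 46/27)*11 = (√(121 + (3/(-8))²) + 46/27)*11 = (√(121 + (-⅛*3)²) + 46/27)*11 = (√(121 + (-3/8)²) + 46/27)*11 = (√(121 + 9/64) + 46/27)*11 = (√(7753/64) + 46/27)*11 = (√7753/8 + 46/27)*11 = (46/27 + √7753/8)*11 = 506/27 + 11*√7753/8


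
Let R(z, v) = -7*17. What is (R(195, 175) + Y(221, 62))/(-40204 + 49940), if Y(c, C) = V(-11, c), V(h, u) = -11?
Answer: -65/4868 ≈ -0.013353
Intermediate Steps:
Y(c, C) = -11
R(z, v) = -119
(R(195, 175) + Y(221, 62))/(-40204 + 49940) = (-119 - 11)/(-40204 + 49940) = -130/9736 = -130*1/9736 = -65/4868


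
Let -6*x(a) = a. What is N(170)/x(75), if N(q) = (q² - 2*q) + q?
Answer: -11492/5 ≈ -2298.4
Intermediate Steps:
x(a) = -a/6
N(q) = q² - q
N(170)/x(75) = (170*(-1 + 170))/((-⅙*75)) = (170*169)/(-25/2) = 28730*(-2/25) = -11492/5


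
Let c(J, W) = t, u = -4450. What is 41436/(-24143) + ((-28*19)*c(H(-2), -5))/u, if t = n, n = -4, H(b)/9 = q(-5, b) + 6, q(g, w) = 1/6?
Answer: -117883252/53718175 ≈ -2.1945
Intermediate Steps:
q(g, w) = 1/6
H(b) = 111/2 (H(b) = 9*(1/6 + 6) = 9*(37/6) = 111/2)
t = -4
c(J, W) = -4
41436/(-24143) + ((-28*19)*c(H(-2), -5))/u = 41436/(-24143) + (-28*19*(-4))/(-4450) = 41436*(-1/24143) - 532*(-4)*(-1/4450) = -41436/24143 + 2128*(-1/4450) = -41436/24143 - 1064/2225 = -117883252/53718175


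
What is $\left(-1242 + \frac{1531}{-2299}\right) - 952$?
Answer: $- \frac{5045537}{2299} \approx -2194.7$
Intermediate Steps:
$\left(-1242 + \frac{1531}{-2299}\right) - 952 = \left(-1242 + 1531 \left(- \frac{1}{2299}\right)\right) - 952 = \left(-1242 - \frac{1531}{2299}\right) - 952 = - \frac{2856889}{2299} - 952 = - \frac{5045537}{2299}$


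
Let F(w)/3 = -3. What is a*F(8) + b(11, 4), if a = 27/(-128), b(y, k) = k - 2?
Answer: 499/128 ≈ 3.8984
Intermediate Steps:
F(w) = -9 (F(w) = 3*(-3) = -9)
b(y, k) = -2 + k
a = -27/128 (a = 27*(-1/128) = -27/128 ≈ -0.21094)
a*F(8) + b(11, 4) = -27/128*(-9) + (-2 + 4) = 243/128 + 2 = 499/128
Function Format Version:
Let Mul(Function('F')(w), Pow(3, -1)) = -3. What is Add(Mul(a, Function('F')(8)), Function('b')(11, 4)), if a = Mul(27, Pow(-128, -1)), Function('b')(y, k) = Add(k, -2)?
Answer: Rational(499, 128) ≈ 3.8984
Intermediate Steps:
Function('F')(w) = -9 (Function('F')(w) = Mul(3, -3) = -9)
Function('b')(y, k) = Add(-2, k)
a = Rational(-27, 128) (a = Mul(27, Rational(-1, 128)) = Rational(-27, 128) ≈ -0.21094)
Add(Mul(a, Function('F')(8)), Function('b')(11, 4)) = Add(Mul(Rational(-27, 128), -9), Add(-2, 4)) = Add(Rational(243, 128), 2) = Rational(499, 128)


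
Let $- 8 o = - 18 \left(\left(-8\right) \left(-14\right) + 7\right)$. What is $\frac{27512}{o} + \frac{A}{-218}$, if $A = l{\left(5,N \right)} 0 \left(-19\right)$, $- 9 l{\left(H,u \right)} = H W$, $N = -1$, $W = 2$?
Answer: $\frac{110048}{1071} \approx 102.75$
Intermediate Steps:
$l{\left(H,u \right)} = - \frac{2 H}{9}$ ($l{\left(H,u \right)} = - \frac{H 2}{9} = - \frac{2 H}{9}$)
$A = 0$ ($A = \left(- \frac{2}{9}\right) 5 \cdot 0 \left(-19\right) = \left(- \frac{10}{9}\right) 0 \left(-19\right) = 0 \left(-19\right) = 0$)
$o = \frac{1071}{4}$ ($o = - \frac{\left(-18\right) \left(\left(-8\right) \left(-14\right) + 7\right)}{8} = - \frac{\left(-18\right) \left(112 + 7\right)}{8} = - \frac{\left(-18\right) 119}{8} = \left(- \frac{1}{8}\right) \left(-2142\right) = \frac{1071}{4} \approx 267.75$)
$\frac{27512}{o} + \frac{A}{-218} = \frac{27512}{\frac{1071}{4}} + \frac{0}{-218} = 27512 \cdot \frac{4}{1071} + 0 \left(- \frac{1}{218}\right) = \frac{110048}{1071} + 0 = \frac{110048}{1071}$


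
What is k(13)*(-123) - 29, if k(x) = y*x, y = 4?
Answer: -6425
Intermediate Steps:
k(x) = 4*x
k(13)*(-123) - 29 = (4*13)*(-123) - 29 = 52*(-123) - 29 = -6396 - 29 = -6425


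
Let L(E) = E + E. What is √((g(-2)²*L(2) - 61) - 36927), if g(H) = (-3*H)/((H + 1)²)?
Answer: 2*I*√9211 ≈ 191.95*I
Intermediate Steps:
L(E) = 2*E
g(H) = -3*H/(1 + H)² (g(H) = (-3*H)/((1 + H)²) = (-3*H)/(1 + H)² = -3*H/(1 + H)²)
√((g(-2)²*L(2) - 61) - 36927) = √(((-3*(-2)/(1 - 2)²)²*(2*2) - 61) - 36927) = √(((-3*(-2)/(-1)²)²*4 - 61) - 36927) = √(((-3*(-2)*1)²*4 - 61) - 36927) = √((6²*4 - 61) - 36927) = √((36*4 - 61) - 36927) = √((144 - 61) - 36927) = √(83 - 36927) = √(-36844) = 2*I*√9211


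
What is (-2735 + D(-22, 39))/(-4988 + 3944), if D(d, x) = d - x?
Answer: 233/87 ≈ 2.6782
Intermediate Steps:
(-2735 + D(-22, 39))/(-4988 + 3944) = (-2735 + (-22 - 1*39))/(-4988 + 3944) = (-2735 + (-22 - 39))/(-1044) = (-2735 - 61)*(-1/1044) = -2796*(-1/1044) = 233/87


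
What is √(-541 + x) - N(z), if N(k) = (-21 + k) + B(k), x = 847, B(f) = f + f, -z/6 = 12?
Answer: 237 + 3*√34 ≈ 254.49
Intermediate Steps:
z = -72 (z = -6*12 = -72)
B(f) = 2*f
N(k) = -21 + 3*k (N(k) = (-21 + k) + 2*k = -21 + 3*k)
√(-541 + x) - N(z) = √(-541 + 847) - (-21 + 3*(-72)) = √306 - (-21 - 216) = 3*√34 - 1*(-237) = 3*√34 + 237 = 237 + 3*√34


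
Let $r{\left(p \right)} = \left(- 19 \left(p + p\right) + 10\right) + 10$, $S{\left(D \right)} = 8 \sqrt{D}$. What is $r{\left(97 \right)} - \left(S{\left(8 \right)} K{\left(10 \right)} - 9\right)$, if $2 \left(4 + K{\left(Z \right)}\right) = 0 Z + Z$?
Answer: $-3657 - 16 \sqrt{2} \approx -3679.6$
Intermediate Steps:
$K{\left(Z \right)} = -4 + \frac{Z}{2}$ ($K{\left(Z \right)} = -4 + \frac{0 Z + Z}{2} = -4 + \frac{0 + Z}{2} = -4 + \frac{Z}{2}$)
$r{\left(p \right)} = 20 - 38 p$ ($r{\left(p \right)} = \left(- 19 \cdot 2 p + 10\right) + 10 = \left(- 38 p + 10\right) + 10 = \left(10 - 38 p\right) + 10 = 20 - 38 p$)
$r{\left(97 \right)} - \left(S{\left(8 \right)} K{\left(10 \right)} - 9\right) = \left(20 - 3686\right) - \left(8 \sqrt{8} \left(-4 + \frac{1}{2} \cdot 10\right) - 9\right) = \left(20 - 3686\right) - \left(8 \cdot 2 \sqrt{2} \left(-4 + 5\right) - 9\right) = -3666 - \left(16 \sqrt{2} \cdot 1 - 9\right) = -3666 - \left(16 \sqrt{2} - 9\right) = -3666 - \left(-9 + 16 \sqrt{2}\right) = -3666 + \left(9 - 16 \sqrt{2}\right) = -3657 - 16 \sqrt{2}$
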